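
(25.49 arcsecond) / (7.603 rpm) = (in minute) 2.587e-06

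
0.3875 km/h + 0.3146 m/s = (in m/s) 0.4222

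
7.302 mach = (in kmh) 8951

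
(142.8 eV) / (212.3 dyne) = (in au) 7.204e-26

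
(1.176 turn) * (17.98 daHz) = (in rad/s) 1329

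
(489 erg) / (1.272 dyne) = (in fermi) 3.844e+15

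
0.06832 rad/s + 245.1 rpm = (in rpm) 245.8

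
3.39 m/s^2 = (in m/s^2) 3.39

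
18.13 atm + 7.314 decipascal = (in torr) 1.378e+04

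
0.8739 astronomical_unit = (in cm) 1.307e+13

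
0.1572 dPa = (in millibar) 0.0001572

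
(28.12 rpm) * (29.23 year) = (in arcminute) 9.332e+12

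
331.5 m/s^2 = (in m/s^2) 331.5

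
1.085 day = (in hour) 26.04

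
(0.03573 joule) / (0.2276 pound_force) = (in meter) 0.03529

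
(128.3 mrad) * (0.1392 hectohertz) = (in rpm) 17.05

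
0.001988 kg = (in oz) 0.07012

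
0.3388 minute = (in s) 20.33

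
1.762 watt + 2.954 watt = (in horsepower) 0.006324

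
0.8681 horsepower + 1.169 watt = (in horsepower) 0.8697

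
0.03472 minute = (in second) 2.083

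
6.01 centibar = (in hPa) 60.1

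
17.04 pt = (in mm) 6.011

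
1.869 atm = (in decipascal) 1.894e+06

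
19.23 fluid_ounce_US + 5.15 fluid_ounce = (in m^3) 0.000721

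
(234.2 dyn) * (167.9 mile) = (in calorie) 151.2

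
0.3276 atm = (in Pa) 3.319e+04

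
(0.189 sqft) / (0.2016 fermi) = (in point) 2.469e+17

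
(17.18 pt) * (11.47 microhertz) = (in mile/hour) 1.555e-07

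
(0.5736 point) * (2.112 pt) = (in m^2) 1.508e-07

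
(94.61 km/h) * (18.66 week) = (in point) 8.407e+11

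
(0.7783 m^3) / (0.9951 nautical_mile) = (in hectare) 4.223e-08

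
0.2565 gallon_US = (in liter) 0.971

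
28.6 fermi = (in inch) 1.126e-12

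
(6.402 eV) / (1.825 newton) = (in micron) 5.62e-13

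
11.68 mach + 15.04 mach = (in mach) 26.72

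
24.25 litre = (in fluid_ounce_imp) 853.5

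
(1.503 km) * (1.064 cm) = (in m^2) 15.99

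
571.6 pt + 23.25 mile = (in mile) 23.25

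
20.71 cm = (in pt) 587.1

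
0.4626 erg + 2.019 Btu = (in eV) 1.33e+22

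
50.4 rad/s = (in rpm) 481.3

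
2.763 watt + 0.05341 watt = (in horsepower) 0.003777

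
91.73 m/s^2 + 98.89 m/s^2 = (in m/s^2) 190.6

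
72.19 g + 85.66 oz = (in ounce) 88.21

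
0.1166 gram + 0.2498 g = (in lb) 0.0008078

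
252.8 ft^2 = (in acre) 0.005803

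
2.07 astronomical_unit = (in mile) 1.924e+08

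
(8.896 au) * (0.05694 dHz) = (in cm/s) 7.578e+11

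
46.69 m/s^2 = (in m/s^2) 46.69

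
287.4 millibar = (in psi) 4.168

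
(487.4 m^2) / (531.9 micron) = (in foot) 3.006e+06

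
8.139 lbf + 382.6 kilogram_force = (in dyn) 3.788e+08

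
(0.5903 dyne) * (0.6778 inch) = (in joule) 1.016e-07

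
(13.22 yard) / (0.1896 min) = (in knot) 2.066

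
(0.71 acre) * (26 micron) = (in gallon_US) 19.73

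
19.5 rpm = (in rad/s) 2.042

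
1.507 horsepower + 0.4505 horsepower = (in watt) 1460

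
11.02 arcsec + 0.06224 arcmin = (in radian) 7.153e-05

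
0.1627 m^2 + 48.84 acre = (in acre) 48.84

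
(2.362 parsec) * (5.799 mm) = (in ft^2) 4.549e+15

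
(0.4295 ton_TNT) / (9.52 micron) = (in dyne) 1.888e+19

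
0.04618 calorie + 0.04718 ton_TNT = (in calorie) 4.718e+07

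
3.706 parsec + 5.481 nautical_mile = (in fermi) 1.144e+32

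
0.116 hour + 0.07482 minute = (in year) 1.338e-05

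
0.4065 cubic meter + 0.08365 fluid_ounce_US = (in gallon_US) 107.4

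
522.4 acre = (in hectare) 211.4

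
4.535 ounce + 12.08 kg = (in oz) 430.6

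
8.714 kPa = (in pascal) 8714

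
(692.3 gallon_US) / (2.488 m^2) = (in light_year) 1.113e-16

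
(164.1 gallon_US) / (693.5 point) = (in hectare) 0.0002539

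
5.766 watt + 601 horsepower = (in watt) 4.482e+05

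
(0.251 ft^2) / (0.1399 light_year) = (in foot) 5.78e-17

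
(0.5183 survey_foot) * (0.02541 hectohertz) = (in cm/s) 40.14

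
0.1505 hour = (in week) 0.0008958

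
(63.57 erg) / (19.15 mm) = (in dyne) 33.2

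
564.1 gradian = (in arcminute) 3.046e+04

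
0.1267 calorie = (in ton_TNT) 1.267e-10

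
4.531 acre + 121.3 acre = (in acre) 125.8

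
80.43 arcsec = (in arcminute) 1.341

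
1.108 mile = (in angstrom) 1.783e+13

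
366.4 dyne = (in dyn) 366.4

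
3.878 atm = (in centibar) 392.9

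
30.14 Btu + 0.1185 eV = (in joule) 3.18e+04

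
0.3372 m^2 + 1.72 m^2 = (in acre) 0.0005083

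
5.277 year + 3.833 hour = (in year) 5.277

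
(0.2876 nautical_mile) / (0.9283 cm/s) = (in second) 5.738e+04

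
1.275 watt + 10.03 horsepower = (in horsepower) 10.03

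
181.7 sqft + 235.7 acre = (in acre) 235.7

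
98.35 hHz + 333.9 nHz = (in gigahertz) 9.835e-06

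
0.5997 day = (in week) 0.08567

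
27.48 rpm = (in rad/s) 2.878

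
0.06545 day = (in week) 0.00935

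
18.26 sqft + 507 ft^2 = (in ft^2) 525.3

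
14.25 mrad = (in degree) 0.8165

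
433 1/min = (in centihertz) 721.7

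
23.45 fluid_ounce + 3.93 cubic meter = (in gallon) 1038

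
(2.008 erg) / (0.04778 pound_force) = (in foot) 3.1e-06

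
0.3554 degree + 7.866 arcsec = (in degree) 0.3576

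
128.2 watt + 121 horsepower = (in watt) 9.036e+04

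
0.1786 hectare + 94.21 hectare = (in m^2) 9.439e+05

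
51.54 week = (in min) 5.195e+05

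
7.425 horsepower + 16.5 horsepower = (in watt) 1.784e+04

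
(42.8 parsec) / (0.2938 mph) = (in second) 1.006e+19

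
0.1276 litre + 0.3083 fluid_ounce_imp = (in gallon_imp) 0.02999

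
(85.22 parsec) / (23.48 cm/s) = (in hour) 3.111e+15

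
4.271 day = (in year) 0.0117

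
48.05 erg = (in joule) 4.805e-06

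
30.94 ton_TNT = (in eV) 8.08e+29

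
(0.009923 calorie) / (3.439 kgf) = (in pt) 3.49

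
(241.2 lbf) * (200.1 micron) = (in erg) 2.147e+06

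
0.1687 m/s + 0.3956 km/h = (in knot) 0.5415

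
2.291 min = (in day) 0.001591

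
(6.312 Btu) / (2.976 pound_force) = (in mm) 5.031e+05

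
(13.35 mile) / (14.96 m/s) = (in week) 0.002375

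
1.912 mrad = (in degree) 0.1095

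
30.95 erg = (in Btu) 2.933e-09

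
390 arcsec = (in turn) 0.0003009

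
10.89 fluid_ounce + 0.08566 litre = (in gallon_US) 0.1077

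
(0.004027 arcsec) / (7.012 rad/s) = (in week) 4.604e-15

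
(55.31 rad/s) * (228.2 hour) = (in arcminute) 1.562e+11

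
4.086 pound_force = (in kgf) 1.853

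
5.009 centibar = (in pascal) 5009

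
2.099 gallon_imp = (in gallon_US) 2.521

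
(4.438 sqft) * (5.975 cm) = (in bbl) 0.155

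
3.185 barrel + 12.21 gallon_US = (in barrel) 3.476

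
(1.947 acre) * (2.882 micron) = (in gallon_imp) 4.995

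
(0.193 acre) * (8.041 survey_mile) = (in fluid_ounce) 3.418e+11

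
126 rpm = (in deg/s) 756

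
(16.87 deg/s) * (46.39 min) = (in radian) 819.5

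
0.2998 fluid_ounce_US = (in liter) 0.008866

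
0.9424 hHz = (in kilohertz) 0.09424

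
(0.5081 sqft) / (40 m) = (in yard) 0.001291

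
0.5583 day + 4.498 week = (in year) 0.08779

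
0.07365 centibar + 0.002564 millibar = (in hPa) 0.7391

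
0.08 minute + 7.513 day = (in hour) 180.3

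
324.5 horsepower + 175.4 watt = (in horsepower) 324.7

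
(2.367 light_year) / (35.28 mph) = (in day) 1.643e+10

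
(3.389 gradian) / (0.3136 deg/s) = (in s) 9.726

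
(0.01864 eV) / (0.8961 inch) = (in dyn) 1.312e-14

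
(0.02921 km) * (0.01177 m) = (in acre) 8.496e-05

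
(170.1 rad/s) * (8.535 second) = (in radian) 1452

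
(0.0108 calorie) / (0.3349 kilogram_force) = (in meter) 0.01376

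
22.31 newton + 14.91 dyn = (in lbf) 5.016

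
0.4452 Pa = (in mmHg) 0.003339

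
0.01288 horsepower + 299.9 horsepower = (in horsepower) 299.9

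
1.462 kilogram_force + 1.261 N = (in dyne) 1.56e+06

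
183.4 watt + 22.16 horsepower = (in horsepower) 22.41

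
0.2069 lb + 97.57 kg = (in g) 9.766e+04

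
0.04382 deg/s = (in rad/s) 0.0007648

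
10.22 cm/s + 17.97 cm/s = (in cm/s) 28.19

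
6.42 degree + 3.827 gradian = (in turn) 0.0274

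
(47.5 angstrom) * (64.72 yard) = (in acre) 6.946e-11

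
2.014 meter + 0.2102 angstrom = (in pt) 5709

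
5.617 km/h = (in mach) 0.004582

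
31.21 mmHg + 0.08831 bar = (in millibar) 129.9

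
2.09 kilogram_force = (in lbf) 4.608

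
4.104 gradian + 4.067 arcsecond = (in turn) 0.01026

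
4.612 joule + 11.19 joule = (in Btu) 0.01498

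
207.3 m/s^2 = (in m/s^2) 207.3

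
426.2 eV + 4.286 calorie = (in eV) 1.119e+20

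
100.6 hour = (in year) 0.01148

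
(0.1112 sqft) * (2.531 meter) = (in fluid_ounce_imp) 920.3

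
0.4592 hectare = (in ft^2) 4.943e+04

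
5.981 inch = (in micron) 1.519e+05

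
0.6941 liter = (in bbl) 0.004366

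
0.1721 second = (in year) 5.457e-09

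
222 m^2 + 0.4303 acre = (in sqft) 2.113e+04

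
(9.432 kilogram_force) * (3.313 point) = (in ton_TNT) 2.584e-11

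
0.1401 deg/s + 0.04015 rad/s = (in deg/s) 2.441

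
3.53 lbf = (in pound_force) 3.53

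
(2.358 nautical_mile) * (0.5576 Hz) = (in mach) 7.151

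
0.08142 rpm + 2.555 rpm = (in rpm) 2.636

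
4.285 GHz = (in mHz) 4.285e+12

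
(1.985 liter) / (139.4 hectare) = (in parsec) 4.615e-26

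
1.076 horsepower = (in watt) 802.4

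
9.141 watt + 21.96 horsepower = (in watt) 1.638e+04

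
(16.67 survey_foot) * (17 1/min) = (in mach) 0.004228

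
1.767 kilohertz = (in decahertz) 176.7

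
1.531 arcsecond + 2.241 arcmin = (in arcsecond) 136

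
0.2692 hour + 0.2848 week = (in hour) 48.12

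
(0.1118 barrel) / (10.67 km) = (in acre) 4.116e-10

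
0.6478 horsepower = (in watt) 483.1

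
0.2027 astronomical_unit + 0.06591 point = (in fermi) 3.032e+25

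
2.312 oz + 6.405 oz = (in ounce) 8.717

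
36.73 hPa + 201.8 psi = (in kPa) 1395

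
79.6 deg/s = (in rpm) 13.27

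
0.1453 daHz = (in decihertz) 14.53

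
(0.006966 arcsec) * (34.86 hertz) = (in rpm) 1.124e-05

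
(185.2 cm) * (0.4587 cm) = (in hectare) 8.495e-07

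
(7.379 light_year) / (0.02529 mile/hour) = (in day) 7.147e+13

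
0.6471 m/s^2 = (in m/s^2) 0.6471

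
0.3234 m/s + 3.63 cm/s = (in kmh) 1.295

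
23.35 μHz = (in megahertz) 2.335e-11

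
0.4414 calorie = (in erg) 1.847e+07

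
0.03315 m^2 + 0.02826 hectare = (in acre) 0.06984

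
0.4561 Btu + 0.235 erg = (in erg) 4.812e+09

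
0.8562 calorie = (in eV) 2.236e+19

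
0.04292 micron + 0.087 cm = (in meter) 0.00087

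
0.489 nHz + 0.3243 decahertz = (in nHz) 3.243e+09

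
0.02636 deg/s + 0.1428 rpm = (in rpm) 0.1472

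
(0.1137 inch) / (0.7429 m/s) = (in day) 4.499e-08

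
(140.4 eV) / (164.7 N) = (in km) 1.366e-22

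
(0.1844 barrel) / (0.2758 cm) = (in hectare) 0.001063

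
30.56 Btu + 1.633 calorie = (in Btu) 30.57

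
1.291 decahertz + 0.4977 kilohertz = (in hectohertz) 5.106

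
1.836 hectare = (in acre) 4.537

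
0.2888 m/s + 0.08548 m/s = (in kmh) 1.347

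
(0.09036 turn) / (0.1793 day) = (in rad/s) 3.665e-05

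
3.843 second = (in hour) 0.001068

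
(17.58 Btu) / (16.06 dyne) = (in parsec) 3.743e-09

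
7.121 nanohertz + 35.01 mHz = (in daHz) 0.003501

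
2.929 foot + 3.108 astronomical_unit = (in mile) 2.889e+08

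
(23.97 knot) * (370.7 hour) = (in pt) 4.665e+10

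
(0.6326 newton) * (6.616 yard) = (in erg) 3.827e+07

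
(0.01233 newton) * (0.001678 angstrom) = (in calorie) 4.945e-16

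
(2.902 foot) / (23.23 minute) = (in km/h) 0.002285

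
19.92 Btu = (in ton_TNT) 5.023e-06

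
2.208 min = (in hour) 0.0368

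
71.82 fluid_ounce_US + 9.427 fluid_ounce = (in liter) 2.403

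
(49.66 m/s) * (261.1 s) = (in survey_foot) 4.254e+04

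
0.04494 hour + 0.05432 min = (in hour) 0.04585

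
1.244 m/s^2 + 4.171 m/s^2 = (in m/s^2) 5.415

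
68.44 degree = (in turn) 0.1901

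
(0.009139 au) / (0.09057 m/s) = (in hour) 4.193e+06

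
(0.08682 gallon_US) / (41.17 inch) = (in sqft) 0.003383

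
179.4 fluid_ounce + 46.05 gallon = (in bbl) 1.13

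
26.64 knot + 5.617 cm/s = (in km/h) 49.54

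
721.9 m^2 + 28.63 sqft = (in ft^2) 7799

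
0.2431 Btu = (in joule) 256.5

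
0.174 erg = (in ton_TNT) 4.159e-18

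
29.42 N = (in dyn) 2.942e+06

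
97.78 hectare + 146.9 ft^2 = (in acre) 241.6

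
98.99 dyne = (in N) 0.0009899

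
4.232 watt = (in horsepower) 0.005675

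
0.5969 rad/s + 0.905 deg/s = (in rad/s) 0.6127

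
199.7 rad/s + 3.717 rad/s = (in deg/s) 1.165e+04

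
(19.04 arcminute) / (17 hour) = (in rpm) 8.642e-07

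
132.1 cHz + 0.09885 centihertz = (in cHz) 132.2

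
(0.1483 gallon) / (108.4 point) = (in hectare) 1.468e-06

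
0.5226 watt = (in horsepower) 0.0007008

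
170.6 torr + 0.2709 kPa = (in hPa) 230.2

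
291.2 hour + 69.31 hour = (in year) 0.04115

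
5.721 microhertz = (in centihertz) 0.0005721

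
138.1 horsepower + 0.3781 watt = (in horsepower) 138.1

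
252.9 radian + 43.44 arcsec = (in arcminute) 8.694e+05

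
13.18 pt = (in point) 13.18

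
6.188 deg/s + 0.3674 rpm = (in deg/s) 8.392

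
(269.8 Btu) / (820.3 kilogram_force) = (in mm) 3.539e+04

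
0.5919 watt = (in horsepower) 0.0007938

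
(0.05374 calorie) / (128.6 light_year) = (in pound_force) 4.155e-20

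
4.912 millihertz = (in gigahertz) 4.912e-12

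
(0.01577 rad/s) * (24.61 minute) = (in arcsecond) 4.803e+06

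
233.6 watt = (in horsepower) 0.3133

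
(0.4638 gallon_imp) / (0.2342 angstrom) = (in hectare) 9003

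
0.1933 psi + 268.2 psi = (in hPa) 1.851e+04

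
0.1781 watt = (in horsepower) 0.0002388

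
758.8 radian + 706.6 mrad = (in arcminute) 2.611e+06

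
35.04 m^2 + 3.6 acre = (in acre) 3.609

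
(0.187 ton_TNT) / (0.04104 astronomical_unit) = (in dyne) 1.274e+04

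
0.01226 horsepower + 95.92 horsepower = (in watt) 7.154e+04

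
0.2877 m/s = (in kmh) 1.036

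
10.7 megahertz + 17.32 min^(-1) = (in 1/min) 6.42e+08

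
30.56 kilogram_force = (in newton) 299.7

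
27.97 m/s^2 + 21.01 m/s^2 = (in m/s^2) 48.98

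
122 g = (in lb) 0.269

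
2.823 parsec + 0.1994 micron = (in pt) 2.469e+20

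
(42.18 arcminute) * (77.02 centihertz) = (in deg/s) 0.5415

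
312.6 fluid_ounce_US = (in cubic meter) 0.009245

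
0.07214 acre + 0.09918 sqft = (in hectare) 0.02919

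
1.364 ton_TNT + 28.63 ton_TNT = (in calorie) 2.999e+10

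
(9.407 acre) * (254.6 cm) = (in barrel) 6.096e+05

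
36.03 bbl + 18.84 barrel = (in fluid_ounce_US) 2.95e+05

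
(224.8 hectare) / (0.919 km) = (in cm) 2.446e+05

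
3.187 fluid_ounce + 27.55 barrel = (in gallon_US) 1157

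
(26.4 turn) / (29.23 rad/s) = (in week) 9.383e-06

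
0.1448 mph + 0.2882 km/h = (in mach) 0.0004252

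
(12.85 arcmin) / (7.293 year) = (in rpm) 1.552e-10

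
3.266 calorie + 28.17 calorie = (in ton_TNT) 3.144e-08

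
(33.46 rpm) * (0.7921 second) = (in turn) 0.4417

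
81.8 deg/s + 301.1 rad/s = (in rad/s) 302.5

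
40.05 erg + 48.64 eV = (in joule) 4.005e-06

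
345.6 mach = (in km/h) 4.236e+05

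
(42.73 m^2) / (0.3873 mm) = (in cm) 1.103e+07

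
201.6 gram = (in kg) 0.2016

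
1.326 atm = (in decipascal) 1.344e+06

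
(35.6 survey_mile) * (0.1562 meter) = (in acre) 2.211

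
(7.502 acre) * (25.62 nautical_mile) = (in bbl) 9.061e+09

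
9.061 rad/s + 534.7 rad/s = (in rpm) 5193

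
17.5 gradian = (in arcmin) 945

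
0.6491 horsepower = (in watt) 484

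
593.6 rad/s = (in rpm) 5668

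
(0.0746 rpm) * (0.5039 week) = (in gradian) 1.516e+05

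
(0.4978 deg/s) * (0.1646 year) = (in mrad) 4.51e+07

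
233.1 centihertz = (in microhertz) 2.331e+06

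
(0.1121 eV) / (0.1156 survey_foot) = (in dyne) 5.097e-14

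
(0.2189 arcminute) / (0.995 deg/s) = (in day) 4.244e-08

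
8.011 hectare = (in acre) 19.8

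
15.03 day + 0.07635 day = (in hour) 362.6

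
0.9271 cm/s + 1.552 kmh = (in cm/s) 44.04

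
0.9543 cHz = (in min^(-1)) 0.5726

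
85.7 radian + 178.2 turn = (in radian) 1205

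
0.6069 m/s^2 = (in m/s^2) 0.6069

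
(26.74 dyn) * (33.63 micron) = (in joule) 8.993e-09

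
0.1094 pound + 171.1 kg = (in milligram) 1.711e+08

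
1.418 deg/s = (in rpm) 0.2363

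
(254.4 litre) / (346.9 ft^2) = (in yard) 0.008633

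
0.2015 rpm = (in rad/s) 0.0211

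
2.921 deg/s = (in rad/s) 0.05098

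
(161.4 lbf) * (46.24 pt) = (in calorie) 2.799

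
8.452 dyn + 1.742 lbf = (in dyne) 7.749e+05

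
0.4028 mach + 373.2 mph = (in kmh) 1094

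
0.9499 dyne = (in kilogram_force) 9.686e-07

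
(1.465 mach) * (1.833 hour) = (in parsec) 1.067e-10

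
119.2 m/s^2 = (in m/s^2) 119.2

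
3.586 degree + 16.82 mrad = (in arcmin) 273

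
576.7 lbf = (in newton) 2565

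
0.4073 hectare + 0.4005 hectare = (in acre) 1.996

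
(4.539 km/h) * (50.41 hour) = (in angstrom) 2.288e+15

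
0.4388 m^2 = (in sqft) 4.723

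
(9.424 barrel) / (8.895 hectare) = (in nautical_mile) 9.095e-09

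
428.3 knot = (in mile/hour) 492.9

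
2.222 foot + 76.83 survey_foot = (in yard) 26.35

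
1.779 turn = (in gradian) 711.6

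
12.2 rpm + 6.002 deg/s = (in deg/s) 79.2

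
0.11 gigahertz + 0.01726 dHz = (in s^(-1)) 1.1e+08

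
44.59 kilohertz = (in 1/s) 4.459e+04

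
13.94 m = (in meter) 13.94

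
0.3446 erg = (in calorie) 8.236e-09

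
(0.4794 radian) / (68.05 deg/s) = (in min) 0.006727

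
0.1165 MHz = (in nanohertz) 1.165e+14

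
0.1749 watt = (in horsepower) 0.0002345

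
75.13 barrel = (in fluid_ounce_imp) 4.204e+05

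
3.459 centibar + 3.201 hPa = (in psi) 0.5481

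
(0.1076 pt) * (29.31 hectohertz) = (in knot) 0.2163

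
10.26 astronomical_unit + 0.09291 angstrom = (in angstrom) 1.535e+22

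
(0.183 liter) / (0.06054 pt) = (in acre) 0.002117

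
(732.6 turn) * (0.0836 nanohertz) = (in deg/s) 2.205e-05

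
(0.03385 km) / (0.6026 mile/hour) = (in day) 0.001454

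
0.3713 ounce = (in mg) 1.053e+04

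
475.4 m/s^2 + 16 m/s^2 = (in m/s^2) 491.4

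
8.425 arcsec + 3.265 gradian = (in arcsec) 1.059e+04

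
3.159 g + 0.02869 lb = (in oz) 0.5705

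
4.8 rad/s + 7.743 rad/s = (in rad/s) 12.54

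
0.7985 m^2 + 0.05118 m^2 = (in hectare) 8.497e-05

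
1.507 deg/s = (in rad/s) 0.0263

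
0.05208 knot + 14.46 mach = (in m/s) 4924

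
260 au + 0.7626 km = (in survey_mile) 2.417e+10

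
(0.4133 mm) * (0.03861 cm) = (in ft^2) 1.718e-06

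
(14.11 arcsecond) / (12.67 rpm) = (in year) 1.635e-12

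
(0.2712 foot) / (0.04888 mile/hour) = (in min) 0.06305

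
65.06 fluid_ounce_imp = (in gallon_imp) 0.4066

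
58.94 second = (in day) 0.0006822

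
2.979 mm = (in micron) 2979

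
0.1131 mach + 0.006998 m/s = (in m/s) 38.52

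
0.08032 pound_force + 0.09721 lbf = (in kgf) 0.08053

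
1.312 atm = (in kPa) 132.9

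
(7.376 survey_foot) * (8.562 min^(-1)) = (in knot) 0.6236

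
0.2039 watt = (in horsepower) 0.0002734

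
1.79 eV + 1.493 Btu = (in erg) 1.575e+10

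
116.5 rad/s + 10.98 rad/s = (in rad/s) 127.5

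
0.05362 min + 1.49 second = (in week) 7.783e-06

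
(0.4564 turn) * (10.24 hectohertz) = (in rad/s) 2936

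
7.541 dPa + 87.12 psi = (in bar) 6.007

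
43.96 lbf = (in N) 195.5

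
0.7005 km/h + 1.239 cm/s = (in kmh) 0.7451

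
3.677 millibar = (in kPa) 0.3677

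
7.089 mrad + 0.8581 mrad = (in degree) 0.4553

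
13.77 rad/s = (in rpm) 131.5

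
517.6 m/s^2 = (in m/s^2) 517.6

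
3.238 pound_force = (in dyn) 1.44e+06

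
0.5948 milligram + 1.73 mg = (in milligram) 2.325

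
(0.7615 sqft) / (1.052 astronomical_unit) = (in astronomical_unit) 3.005e-24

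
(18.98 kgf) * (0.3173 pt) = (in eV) 1.3e+17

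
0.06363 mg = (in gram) 6.363e-05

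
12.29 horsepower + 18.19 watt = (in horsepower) 12.31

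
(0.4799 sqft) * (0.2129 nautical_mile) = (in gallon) 4644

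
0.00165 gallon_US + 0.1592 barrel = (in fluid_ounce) 856.1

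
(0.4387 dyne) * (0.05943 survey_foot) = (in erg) 0.7947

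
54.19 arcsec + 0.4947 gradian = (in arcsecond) 1657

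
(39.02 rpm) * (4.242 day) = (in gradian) 9.534e+07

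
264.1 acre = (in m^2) 1.069e+06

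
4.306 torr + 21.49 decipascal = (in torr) 4.322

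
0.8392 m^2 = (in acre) 0.0002074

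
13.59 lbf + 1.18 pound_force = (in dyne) 6.57e+06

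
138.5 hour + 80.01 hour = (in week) 1.301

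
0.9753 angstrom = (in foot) 3.2e-10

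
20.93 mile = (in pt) 9.548e+07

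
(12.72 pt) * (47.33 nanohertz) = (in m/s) 2.124e-10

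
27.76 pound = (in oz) 444.2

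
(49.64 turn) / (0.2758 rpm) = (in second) 1.08e+04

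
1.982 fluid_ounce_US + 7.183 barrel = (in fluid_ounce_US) 3.862e+04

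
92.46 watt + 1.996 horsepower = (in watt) 1581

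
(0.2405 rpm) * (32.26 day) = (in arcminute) 2.413e+08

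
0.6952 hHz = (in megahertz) 6.952e-05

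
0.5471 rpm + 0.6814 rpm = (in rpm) 1.229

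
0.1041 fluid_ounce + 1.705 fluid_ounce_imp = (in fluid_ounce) 1.742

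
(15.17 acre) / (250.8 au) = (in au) 1.094e-20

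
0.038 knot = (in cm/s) 1.955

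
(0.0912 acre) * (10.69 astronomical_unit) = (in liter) 5.902e+17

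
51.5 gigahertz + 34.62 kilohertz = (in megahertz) 5.15e+04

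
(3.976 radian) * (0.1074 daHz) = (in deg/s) 244.7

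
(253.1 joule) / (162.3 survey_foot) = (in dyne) 5.116e+05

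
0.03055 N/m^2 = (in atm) 3.015e-07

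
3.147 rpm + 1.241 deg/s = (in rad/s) 0.3512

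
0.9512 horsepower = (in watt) 709.3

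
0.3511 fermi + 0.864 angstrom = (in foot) 2.835e-10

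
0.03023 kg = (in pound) 0.06665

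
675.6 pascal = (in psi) 0.09799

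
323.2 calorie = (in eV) 8.44e+21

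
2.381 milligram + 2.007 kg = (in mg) 2.007e+06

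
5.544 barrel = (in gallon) 232.8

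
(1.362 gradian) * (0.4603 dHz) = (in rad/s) 0.0009848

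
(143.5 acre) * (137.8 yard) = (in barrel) 4.602e+08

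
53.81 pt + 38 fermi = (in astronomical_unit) 1.269e-13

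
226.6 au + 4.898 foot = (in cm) 3.39e+15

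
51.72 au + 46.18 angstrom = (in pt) 2.193e+16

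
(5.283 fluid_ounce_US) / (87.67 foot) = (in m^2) 5.847e-06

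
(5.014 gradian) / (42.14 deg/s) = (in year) 3.396e-09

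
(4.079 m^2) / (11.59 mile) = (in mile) 1.359e-07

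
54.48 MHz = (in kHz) 5.448e+04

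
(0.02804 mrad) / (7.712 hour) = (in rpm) 9.645e-09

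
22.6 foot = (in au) 4.605e-11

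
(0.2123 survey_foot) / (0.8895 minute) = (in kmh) 0.004365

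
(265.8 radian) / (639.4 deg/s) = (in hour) 0.006616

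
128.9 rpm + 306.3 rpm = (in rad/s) 45.57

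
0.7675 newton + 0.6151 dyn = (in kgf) 0.07826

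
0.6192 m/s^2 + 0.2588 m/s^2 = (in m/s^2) 0.878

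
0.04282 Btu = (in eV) 2.82e+20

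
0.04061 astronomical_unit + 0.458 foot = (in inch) 2.392e+11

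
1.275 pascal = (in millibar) 0.01275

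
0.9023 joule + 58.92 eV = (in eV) 5.632e+18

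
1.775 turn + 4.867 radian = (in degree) 917.9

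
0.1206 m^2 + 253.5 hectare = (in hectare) 253.5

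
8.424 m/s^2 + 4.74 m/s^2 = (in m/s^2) 13.16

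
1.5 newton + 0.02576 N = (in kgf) 0.1556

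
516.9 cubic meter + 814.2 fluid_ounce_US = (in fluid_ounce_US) 1.748e+07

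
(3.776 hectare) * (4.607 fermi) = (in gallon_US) 4.596e-08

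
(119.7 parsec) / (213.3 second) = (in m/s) 1.732e+16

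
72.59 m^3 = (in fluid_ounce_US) 2.455e+06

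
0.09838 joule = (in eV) 6.14e+17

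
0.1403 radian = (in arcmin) 482.3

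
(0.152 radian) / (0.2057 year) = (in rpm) 2.238e-07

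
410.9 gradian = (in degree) 369.8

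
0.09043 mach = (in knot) 59.85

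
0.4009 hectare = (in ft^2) 4.315e+04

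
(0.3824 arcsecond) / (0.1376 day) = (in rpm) 1.489e-09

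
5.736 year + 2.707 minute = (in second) 1.809e+08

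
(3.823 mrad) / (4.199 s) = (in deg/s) 0.05217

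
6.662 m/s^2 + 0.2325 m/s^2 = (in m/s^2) 6.894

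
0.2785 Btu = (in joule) 293.8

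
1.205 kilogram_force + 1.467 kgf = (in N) 26.2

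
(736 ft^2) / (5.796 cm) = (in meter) 1180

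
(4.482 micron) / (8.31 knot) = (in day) 1.213e-11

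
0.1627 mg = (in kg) 1.627e-07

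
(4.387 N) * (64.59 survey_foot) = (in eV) 5.391e+20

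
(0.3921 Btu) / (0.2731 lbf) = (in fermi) 3.405e+17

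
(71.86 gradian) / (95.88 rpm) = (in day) 1.301e-06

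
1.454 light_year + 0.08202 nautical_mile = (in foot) 4.513e+16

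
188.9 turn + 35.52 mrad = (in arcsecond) 2.448e+08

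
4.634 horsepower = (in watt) 3456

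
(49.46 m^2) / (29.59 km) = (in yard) 0.001828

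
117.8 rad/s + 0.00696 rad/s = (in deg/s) 6750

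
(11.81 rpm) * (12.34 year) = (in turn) 7.66e+07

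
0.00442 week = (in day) 0.03094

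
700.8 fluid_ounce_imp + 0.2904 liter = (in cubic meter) 0.0202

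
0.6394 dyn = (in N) 6.394e-06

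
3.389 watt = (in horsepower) 0.004545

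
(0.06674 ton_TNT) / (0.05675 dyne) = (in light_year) 0.05201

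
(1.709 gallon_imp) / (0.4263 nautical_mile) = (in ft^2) 0.0001059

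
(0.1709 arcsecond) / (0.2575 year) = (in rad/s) 1.02e-13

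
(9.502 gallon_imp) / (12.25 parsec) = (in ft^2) 1.23e-18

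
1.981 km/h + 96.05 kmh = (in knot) 52.93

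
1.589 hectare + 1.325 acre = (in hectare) 2.125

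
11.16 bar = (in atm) 11.01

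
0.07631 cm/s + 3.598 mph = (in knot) 3.128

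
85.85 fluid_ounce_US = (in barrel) 0.01597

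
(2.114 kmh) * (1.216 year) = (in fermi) 2.252e+22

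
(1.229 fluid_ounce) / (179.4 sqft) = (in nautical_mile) 1.178e-09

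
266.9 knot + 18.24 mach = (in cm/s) 6.348e+05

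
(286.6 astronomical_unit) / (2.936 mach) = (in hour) 1.191e+07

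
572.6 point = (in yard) 0.2209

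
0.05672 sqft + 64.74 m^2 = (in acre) 0.016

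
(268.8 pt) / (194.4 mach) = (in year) 4.543e-14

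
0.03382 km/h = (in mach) 2.759e-05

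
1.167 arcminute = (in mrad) 0.3395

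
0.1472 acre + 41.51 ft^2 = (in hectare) 0.05996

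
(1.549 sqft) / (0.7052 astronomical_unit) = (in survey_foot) 4.475e-12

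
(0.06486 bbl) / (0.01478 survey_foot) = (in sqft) 24.64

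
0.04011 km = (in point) 1.137e+05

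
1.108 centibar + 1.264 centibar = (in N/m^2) 2372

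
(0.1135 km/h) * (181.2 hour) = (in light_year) 2.174e-12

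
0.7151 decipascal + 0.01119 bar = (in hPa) 11.19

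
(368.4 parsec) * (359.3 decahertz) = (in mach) 1.2e+20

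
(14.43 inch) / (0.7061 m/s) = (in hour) 0.0001442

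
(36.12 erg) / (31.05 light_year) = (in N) 1.23e-23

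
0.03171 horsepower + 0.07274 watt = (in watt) 23.72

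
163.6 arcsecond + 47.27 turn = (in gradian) 1.891e+04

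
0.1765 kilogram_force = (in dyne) 1.731e+05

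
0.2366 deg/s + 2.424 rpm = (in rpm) 2.463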